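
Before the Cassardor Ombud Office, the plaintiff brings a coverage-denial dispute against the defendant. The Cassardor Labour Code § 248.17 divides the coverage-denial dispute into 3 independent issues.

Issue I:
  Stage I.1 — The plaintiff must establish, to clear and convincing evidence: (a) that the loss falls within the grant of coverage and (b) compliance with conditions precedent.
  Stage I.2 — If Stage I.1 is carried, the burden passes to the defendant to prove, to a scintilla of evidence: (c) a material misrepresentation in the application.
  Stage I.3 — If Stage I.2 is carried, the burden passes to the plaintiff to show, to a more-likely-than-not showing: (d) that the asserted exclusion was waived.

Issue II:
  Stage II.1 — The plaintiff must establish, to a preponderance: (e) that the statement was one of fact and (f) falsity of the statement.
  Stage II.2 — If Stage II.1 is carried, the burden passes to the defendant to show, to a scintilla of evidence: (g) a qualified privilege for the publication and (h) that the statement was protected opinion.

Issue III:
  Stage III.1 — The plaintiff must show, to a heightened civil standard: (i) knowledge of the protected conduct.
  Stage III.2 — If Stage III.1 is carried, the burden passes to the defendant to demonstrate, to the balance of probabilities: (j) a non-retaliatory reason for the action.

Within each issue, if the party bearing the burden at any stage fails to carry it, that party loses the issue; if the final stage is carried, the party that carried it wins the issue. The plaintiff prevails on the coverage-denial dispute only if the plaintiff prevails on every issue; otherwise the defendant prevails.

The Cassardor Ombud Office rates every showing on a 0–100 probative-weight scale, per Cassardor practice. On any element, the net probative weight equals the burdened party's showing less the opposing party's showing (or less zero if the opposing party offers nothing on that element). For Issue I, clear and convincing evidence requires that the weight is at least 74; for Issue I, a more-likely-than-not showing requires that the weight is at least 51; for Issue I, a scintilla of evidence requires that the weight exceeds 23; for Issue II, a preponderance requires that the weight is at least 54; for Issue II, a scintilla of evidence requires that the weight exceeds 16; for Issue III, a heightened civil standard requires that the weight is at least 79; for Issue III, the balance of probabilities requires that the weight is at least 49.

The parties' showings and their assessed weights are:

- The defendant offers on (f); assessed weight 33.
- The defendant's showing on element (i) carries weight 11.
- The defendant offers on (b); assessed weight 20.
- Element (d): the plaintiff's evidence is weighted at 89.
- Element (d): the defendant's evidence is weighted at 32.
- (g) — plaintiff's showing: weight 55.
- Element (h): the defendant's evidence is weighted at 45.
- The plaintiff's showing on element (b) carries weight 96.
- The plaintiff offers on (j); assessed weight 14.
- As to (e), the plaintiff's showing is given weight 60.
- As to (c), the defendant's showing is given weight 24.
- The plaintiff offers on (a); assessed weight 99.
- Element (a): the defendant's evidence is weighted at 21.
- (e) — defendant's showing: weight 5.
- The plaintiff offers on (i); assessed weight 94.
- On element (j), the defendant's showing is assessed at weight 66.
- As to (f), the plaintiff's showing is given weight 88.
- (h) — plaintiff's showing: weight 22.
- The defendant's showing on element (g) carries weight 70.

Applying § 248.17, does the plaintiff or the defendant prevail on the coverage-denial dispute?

defendant

— Issue I —
At Stage I.1 the plaintiff must meet clear and convincing evidence (weight is at least 74): on (a) the weight is 99 less the opposing 21 gives net 78, which does reach 74, so (a) meets the standard; on (b) the weight is 96 less the opposing 20 gives net 76, ≥ 74, so (b) meets the standard.
  Stage I.1 is satisfied; the onus moves to the defendant.
At Stage I.2 the defendant must meet a scintilla of evidence (weight exceeds 23): on (c) the weight is 24, which does exceed 23, so (c) meets the standard.
  Stage I.2 is satisfied; the onus moves to the plaintiff.
At Stage I.3 the plaintiff must meet a more-likely-than-not showing (weight is at least 51): on (d) the weight is 89 less the opposing 32 gives net 57, ≥ 51, so (d) meets the standard.
  Stage I.3 carried; the final stage is satisfied.
Every stage carried; the plaintiff prevails on this issue.
— Issue II —
Stage II.1 (plaintiff, a preponderance, weight is at least 54): (e) net 60−5=55 ≥ 54 — meets; (f) net 88−33=55 ≥ 54 — meets.
  Stage II.1 carried; the burden shifts to the defendant.
Stage II.2 (defendant, a scintilla of evidence, weight exceeds 16): (g) net 70−55=15 ≤ 16 — fails; (h) net 45−22=23 > 16 — meets.
  Not every element is met, so the defendant fails to carry Stage II.2.
The analysis ends at Stage II.2; the plaintiff prevails on this issue.
— Issue III —
Stage III.1 (plaintiff, a heightened civil standard, weight is at least 79): (i) net 94−11=83 ≥ 79 — meets.
  The plaintiff carries Stage III.1; the defendant now bears the burden.
Stage III.2 (defendant, the balance of probabilities, weight is at least 49): (j) net 66−14=52 ≥ 49 — meets.
  Stage III.2 carried; the final stage is satisfied.
With every stage satisfied, the defendant prevails on this issue.
Per-issue: Issue I → plaintiff; Issue II → plaintiff; Issue III → defendant. The plaintiff must prevail on every issue; overall, the defendant prevails.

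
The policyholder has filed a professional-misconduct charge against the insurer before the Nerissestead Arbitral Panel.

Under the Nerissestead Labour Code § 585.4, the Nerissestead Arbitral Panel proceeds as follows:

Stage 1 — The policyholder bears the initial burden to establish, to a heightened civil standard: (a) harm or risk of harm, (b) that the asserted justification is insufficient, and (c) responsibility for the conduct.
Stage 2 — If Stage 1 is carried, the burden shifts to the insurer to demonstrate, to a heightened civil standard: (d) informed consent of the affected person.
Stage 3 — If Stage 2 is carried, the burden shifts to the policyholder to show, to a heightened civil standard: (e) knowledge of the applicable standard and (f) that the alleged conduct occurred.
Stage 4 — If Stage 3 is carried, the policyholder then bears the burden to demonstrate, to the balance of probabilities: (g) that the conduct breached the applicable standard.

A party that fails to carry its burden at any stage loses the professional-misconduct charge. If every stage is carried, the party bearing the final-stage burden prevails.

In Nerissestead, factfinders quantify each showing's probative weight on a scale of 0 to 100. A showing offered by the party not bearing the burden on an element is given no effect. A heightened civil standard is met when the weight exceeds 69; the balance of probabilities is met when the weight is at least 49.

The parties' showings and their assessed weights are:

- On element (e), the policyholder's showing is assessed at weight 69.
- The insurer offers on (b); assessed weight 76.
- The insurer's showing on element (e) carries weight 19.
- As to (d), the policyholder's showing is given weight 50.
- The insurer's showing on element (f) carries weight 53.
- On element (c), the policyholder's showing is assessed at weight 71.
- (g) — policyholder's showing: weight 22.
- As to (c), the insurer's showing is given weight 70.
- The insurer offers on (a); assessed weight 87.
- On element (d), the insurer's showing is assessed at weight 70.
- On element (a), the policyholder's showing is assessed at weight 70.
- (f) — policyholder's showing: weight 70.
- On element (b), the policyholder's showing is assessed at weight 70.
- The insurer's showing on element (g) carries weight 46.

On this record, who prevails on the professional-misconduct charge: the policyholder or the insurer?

Stage 1 (policyholder, a heightened civil standard, weight exceeds 69): (a) 70 (insurer's 87 disregarded) > 69 — meets; (b) 70 (insurer's 76 disregarded) > 69 — meets; (c) 71 (insurer's 70 disregarded) > 69 — meets.
  The policyholder carries Stage 1; the insurer now bears the burden.
Stage 2 (insurer, a heightened civil standard, weight exceeds 69): (d) 70 (policyholder's 50 disregarded) > 69 — meets.
  Stage 2 carried; the burden shifts to the policyholder.
Stage 3 (policyholder, a heightened civil standard, weight exceeds 69): (e) 69 (insurer's 19 disregarded) ≤ 69 — fails; (f) 70 (insurer's 53 disregarded) > 69 — meets.
  Not every element is met, so the policyholder fails to carry Stage 3.
The analysis ends at Stage 3; the insurer prevails.

insurer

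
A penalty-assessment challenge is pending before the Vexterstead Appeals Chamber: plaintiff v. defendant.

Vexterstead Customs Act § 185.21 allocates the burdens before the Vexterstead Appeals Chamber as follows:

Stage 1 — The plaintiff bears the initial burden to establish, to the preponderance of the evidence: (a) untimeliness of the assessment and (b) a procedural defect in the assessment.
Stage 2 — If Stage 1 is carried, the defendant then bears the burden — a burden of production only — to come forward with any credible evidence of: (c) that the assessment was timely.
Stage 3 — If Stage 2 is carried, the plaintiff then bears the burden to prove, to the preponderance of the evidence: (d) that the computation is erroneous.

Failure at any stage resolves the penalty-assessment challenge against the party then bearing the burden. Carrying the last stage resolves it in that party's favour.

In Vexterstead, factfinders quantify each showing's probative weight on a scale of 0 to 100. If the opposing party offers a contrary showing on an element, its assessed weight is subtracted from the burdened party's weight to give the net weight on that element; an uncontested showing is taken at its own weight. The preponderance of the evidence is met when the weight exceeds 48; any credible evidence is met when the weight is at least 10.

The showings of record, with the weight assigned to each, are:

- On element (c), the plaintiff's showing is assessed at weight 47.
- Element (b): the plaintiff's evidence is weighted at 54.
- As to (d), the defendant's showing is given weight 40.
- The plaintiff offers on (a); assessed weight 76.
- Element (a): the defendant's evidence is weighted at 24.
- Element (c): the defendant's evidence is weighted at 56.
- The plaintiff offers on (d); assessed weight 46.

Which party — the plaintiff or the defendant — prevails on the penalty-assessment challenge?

At Stage 1 the plaintiff must meet the preponderance of the evidence (weight exceeds 48): on (a) the weight is 76 less the opposing 24 gives net 52, > 48, so (a) meets the standard; on (b) the weight is 54, which does exceed 48, so (b) meets the standard.
  All elements met. The burden passes to the defendant.
At Stage 2 the defendant must meet any credible evidence (weight is at least 10): on (c) the weight is 56 less the opposing 47 gives net 9, < 10, so (c) does not meet the standard.
  The defendant does not carry Stage 2.
So the plaintiff prevails.

plaintiff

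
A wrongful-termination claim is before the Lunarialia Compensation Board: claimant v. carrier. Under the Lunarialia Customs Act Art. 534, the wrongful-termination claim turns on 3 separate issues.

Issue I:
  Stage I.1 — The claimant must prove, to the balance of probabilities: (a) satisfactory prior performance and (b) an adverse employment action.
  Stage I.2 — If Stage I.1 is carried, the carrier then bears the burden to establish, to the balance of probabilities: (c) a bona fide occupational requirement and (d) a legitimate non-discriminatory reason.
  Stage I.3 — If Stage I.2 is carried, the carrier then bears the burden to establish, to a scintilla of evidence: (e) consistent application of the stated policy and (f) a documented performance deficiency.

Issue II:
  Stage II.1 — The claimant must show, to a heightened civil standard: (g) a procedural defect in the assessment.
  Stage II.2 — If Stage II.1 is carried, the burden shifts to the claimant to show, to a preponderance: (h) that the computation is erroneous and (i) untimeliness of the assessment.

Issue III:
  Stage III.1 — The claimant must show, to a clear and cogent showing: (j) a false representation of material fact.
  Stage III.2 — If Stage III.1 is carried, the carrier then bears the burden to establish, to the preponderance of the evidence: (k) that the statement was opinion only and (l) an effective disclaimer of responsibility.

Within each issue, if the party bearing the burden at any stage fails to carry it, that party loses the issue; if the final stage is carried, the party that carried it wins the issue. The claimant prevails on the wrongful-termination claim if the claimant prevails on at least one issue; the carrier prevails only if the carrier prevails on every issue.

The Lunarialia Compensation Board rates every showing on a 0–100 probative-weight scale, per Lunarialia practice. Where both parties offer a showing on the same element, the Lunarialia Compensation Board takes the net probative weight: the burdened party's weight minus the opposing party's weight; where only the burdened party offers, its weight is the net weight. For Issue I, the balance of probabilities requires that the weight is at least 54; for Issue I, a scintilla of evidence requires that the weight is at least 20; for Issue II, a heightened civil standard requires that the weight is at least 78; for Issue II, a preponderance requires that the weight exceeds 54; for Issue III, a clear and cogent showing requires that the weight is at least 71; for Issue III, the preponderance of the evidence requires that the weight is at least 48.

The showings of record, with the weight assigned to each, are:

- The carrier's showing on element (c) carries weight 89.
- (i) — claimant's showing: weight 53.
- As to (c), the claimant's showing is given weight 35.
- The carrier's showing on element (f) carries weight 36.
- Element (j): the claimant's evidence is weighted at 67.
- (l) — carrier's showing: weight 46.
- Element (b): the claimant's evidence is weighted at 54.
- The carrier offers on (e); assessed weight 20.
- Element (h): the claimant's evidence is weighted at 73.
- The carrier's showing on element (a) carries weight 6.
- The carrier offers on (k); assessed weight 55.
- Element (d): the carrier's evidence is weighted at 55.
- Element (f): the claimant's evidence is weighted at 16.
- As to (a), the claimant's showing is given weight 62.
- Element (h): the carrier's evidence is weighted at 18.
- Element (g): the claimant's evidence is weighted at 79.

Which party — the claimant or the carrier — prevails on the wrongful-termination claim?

— Issue I —
Stage I.1 — burden on claimant; standard: the balance of probabilities (weight is at least 54).
    (a): 62 − 6 = 56 ≥ 54 [met]
    (b): 54 ≥ 54 [met]
  Stage I.1 is satisfied; the onus moves to the carrier.
Stage I.2 — burden on carrier; standard: the balance of probabilities (weight is at least 54).
    (c): 89 − 35 = 54 ≥ 54 [met]
    (d): 55 ≥ 54 [met]
  Stage I.2 is satisfied; the carrier continues to bear the burden.
Stage I.3 — burden on carrier; standard: a scintilla of evidence (weight is at least 20).
    (e): 20 ≥ 20 [met]
    (f): 36 − 16 = 20 ≥ 20 [met]
  The carrier carries the last stage.
Every stage carried; the carrier prevails on this issue.
— Issue II —
Stage II.1 (claimant, a heightened civil standard, weight is at least 78): (g) 79 ≥ 78 — meets.
  Stage II.1 carried; the burden remains with the claimant.
Stage II.2 (claimant, a preponderance, weight exceeds 54): (h) net 73−18=55 > 54 — meets; (i) 53 ≤ 54 — fails.
  Not every element is met, so the claimant fails to carry Stage II.2.
The carrier prevails on this issue.
— Issue III —
Stage III.1 (claimant, a clear and cogent showing, weight is at least 71): (j) 67 < 71 — fails.
  The claimant does not carry Stage III.1.
The carrier prevails on this issue.
Per-issue: Issue I → carrier; Issue II → carrier; Issue III → carrier. The claimant must prevail on at least one issue; overall, the carrier prevails.

carrier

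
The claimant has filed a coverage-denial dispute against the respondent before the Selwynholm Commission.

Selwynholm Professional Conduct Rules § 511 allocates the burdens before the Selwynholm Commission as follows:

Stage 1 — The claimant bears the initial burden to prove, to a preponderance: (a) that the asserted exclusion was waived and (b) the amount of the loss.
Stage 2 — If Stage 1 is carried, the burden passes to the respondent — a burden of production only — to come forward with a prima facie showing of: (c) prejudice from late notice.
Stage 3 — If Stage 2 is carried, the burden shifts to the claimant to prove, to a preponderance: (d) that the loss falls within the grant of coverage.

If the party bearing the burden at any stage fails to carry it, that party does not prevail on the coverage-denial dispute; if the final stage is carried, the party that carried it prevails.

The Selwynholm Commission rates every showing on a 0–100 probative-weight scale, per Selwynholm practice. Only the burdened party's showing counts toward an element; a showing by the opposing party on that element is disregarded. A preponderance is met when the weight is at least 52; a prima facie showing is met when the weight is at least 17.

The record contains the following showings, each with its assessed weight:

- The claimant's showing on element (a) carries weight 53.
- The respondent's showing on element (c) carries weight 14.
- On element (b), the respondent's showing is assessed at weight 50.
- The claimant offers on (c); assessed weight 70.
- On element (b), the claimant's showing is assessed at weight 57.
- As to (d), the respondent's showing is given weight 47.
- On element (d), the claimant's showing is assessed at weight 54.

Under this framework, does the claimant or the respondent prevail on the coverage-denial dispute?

Stage 1 — burden on claimant; standard: a preponderance (weight is at least 52).
    (a): 53 ≥ 52 [met]
    (b): 57 (respondent's 50 disregarded) ≥ 52 [met]
  All elements met. The burden passes to the respondent.
Stage 2 — burden on respondent; standard: a prima facie showing (weight is at least 17).
    (c): 14 (claimant's 70 disregarded) < 17 [not met]
  The respondent does not carry Stage 2.
The claimant prevails.

claimant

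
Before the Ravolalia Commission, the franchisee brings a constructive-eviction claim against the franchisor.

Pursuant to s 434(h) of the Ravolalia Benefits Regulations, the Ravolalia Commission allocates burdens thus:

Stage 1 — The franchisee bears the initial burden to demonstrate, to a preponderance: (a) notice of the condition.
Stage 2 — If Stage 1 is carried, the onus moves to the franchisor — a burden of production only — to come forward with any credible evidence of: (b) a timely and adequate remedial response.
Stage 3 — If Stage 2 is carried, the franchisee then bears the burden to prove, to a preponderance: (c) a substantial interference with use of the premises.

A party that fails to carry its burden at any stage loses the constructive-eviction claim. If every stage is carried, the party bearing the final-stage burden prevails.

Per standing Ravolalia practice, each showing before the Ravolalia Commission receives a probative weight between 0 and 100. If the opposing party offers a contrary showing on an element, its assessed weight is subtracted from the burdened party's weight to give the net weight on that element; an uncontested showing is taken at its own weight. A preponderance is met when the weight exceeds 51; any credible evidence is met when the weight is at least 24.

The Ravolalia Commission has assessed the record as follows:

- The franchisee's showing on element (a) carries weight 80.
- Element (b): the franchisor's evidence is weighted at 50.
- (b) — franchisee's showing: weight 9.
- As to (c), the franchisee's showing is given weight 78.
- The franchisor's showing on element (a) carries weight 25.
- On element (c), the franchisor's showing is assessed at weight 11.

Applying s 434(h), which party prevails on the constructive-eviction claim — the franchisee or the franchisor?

franchisee

At Stage 1 the franchisee must meet a preponderance (weight exceeds 51): on (a) the weight is 80 less the opposing 25 gives net 55, > 51, so (a) meets the standard.
  Stage 1 carried; the burden shifts to the franchisor.
At Stage 2 the franchisor must meet any credible evidence (weight is at least 24): on (b) the weight is 50 less the opposing 9 gives net 41, which does reach 24, so (b) meets the standard.
  All elements met. The burden passes to the franchisee.
At Stage 3 the franchisee must meet a preponderance (weight exceeds 51): on (c) the weight is 78 less the opposing 11 gives net 67, > 51, so (c) meets the standard.
  The franchisee carries the last stage.
With every stage satisfied, the franchisee prevails.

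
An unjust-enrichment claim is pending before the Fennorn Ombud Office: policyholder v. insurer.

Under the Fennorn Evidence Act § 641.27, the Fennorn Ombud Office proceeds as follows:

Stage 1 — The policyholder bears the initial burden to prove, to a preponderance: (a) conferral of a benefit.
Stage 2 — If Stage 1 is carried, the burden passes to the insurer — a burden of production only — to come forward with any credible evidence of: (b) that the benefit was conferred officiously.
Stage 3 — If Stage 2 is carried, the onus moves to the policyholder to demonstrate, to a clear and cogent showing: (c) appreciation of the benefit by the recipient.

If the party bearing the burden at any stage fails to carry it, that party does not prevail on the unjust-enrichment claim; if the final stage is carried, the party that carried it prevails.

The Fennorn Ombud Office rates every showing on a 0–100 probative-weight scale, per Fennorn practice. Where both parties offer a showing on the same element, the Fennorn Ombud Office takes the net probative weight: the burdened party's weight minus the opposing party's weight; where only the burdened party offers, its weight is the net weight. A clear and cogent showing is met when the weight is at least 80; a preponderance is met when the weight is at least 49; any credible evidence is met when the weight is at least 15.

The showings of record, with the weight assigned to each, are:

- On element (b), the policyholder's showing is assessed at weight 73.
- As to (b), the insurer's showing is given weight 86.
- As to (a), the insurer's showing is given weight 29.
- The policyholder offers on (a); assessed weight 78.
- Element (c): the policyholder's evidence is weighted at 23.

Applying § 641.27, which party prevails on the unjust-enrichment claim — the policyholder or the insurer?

Stage 1 (policyholder, a preponderance, weight is at least 49): (a) net 78−29=49 ≥ 49 — meets.
  All elements met. The burden passes to the insurer.
Stage 2 (insurer, any credible evidence, weight is at least 15): (b) net 86−73=13 < 15 — fails.
  Not every element is met, so the insurer fails to carry Stage 2.
The policyholder prevails.

policyholder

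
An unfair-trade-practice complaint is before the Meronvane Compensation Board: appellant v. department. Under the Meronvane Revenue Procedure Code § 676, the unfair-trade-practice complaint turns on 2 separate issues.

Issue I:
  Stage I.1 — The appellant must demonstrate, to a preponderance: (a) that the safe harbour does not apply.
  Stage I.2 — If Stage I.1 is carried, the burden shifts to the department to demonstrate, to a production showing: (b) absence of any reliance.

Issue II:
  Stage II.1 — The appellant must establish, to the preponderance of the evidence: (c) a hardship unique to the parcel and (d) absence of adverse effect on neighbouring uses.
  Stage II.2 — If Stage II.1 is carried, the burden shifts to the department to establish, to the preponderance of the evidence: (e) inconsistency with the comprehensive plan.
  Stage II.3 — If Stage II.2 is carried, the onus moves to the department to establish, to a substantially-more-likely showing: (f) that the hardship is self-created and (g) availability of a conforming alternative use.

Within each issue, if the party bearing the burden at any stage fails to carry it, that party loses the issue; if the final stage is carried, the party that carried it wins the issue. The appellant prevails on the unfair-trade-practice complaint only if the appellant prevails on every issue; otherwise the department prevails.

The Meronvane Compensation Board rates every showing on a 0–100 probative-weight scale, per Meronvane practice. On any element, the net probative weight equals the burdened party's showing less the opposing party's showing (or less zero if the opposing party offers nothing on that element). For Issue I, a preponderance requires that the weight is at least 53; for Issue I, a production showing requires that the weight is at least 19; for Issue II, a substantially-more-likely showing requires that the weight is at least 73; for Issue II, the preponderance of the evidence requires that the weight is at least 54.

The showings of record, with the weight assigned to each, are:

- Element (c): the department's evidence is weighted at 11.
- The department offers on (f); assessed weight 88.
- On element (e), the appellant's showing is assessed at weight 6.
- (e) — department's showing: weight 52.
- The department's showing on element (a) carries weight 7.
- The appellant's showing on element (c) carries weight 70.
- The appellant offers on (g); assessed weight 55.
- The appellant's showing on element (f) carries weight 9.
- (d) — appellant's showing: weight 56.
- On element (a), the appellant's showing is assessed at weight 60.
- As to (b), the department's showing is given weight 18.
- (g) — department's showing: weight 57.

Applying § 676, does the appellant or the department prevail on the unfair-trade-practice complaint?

— Issue I —
Stage I.1 (appellant, a preponderance, weight is at least 53): (a) net 60−7=53 ≥ 53 — meets.
  Stage I.1 is satisfied; the onus moves to the department.
Stage I.2 (department, a production showing, weight is at least 19): (b) 18 < 19 — fails.
  The department does not carry Stage I.2.
So the appellant prevails on this issue.
— Issue II —
Stage II.1 — burden on appellant; standard: the preponderance of the evidence (weight is at least 54).
    (c): 70 − 11 = 59 ≥ 54 [met]
    (d): 56 ≥ 54 [met]
  The appellant carries Stage II.1; the department now bears the burden.
Stage II.2 — burden on department; standard: the preponderance of the evidence (weight is at least 54).
    (e): 52 − 6 = 46 < 54 [not met]
  Stage II.2 not carried; the department fails its burden.
The analysis ends at Stage II.2; the appellant prevails on this issue.
Per-issue: Issue I → appellant; Issue II → appellant. The appellant must prevail on every issue; overall, the appellant prevails.

appellant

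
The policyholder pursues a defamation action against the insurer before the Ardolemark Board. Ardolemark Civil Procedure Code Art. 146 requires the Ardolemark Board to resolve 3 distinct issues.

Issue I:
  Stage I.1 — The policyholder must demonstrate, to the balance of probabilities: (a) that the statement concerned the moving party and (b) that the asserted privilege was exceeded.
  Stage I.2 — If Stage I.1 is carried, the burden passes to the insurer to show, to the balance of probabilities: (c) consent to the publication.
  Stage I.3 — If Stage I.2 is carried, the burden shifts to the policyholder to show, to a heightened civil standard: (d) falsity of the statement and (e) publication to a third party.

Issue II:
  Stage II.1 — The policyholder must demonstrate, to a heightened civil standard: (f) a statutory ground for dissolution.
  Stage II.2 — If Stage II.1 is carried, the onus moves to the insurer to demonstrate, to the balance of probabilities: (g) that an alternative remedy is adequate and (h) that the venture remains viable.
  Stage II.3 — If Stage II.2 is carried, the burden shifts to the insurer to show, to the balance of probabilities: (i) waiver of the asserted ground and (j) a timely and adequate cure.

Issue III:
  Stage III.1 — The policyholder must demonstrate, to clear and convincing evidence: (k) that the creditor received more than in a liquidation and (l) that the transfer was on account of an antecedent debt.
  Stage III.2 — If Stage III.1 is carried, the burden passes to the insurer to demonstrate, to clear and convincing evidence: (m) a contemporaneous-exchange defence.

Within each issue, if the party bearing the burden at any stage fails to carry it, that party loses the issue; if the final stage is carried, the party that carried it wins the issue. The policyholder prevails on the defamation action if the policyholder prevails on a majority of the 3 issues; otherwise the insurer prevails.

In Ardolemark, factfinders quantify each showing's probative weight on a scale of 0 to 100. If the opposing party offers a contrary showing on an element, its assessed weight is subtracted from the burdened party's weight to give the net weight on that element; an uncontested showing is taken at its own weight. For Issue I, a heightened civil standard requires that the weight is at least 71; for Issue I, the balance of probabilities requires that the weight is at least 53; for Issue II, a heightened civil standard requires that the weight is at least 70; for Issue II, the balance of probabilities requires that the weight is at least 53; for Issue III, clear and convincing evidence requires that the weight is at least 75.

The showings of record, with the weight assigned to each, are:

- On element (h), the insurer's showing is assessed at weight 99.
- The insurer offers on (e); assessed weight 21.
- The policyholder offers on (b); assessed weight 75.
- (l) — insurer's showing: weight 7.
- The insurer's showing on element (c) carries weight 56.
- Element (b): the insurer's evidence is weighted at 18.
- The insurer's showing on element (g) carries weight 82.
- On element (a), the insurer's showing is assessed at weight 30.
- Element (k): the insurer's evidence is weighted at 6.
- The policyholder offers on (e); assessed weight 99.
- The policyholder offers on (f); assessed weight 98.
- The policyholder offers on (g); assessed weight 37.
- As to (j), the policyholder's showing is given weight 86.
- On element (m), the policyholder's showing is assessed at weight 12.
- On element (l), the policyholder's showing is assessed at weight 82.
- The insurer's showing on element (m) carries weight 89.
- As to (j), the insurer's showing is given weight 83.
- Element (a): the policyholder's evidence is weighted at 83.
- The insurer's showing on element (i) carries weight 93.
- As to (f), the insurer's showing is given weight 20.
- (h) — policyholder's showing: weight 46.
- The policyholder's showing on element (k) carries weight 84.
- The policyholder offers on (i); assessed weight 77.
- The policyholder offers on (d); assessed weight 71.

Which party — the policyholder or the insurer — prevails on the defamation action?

policyholder

— Issue I —
Stage I.1 (policyholder, the balance of probabilities, weight is at least 53): (a) net 83−30=53 ≥ 53 — meets; (b) net 75−18=57 ≥ 53 — meets.
  Stage I.1 carried; the burden shifts to the insurer.
Stage I.2 (insurer, the balance of probabilities, weight is at least 53): (c) 56 ≥ 53 — meets.
  The insurer carries Stage I.2; the policyholder now bears the burden.
Stage I.3 (policyholder, a heightened civil standard, weight is at least 71): (d) 71 ≥ 71 — meets; (e) net 99−21=78 ≥ 71 — meets.
  All elements met at the final stage.
With every stage satisfied, the policyholder prevails on this issue.
— Issue II —
Stage II.1 (policyholder, a heightened civil standard, weight is at least 70): (f) net 98−20=78 ≥ 70 — meets.
  Stage II.1 is satisfied; the onus moves to the insurer.
Stage II.2 (insurer, the balance of probabilities, weight is at least 53): (g) net 82−37=45 < 53 — fails; (h) net 99−46=53 ≥ 53 — meets.
  The insurer does not carry Stage II.2.
The policyholder prevails on this issue.
— Issue III —
Stage III.1 — burden on policyholder; standard: clear and convincing evidence (weight is at least 75).
    (k): 84 − 6 = 78 ≥ 75 [met]
    (l): 82 − 7 = 75 ≥ 75 [met]
  All elements met. The burden passes to the insurer.
Stage III.2 — burden on insurer; standard: clear and convincing evidence (weight is at least 75).
    (m): 89 − 12 = 77 ≥ 75 [met]
  Stage III.2 carried; the final stage is satisfied.
All stages carried — the insurer prevails on this issue.
Per-issue: Issue I → policyholder; Issue II → policyholder; Issue III → insurer. The policyholder must prevail on a majority of issues; overall, the policyholder prevails.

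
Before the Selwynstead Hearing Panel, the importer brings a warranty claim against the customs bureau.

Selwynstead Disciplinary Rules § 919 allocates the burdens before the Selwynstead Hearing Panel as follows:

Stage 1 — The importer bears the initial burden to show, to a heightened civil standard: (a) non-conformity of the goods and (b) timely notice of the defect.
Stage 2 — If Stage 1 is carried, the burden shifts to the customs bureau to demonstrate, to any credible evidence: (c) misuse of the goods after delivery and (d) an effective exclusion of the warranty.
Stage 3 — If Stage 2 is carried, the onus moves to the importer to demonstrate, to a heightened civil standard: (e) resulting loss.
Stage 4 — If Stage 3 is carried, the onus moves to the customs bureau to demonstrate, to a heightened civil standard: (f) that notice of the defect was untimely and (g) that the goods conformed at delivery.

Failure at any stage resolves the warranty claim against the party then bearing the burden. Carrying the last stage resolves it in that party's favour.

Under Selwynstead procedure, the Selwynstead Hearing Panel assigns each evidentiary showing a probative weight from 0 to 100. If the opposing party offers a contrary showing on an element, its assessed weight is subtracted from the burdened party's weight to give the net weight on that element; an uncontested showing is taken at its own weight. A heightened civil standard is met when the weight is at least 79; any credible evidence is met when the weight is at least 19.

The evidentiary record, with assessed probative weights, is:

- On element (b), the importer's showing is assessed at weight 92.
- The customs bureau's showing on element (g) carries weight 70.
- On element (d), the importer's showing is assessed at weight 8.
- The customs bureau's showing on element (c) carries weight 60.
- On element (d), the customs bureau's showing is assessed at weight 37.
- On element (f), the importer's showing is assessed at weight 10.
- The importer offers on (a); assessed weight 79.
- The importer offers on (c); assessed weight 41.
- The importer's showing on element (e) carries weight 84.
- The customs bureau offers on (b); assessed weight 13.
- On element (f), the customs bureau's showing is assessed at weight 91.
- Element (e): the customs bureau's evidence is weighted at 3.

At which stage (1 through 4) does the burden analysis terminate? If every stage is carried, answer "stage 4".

stage 4

At Stage 1 the importer must meet a heightened civil standard (weight is at least 79): on (a) the weight is 79, which does reach 79, so (a) meets the standard; on (b) the weight is 92 less the opposing 13 gives net 79, ≥ 79, so (b) meets the standard.
  The importer carries Stage 1; the customs bureau now bears the burden.
At Stage 2 the customs bureau must meet any credible evidence (weight is at least 19): on (c) the weight is 60 less the opposing 41 gives net 19, ≥ 19, so (c) meets the standard; on (d) the weight is 37 less the opposing 8 gives net 29, ≥ 19, so (d) meets the standard.
  The customs bureau carries Stage 2; the importer now bears the burden.
At Stage 3 the importer must meet a heightened civil standard (weight is at least 79): on (e) the weight is 84 less the opposing 3 gives net 81, which does reach 79, so (e) meets the standard.
  Stage 3 is satisfied; the onus moves to the customs bureau.
At Stage 4 the customs bureau must meet a heightened civil standard (weight is at least 79): on (f) the weight is 91 less the opposing 10 gives net 81, which does reach 79, so (f) meets the standard; on (g) the weight is 70, < 79, so (g) does not meet the standard.
  Not every element is met, so the customs bureau fails to carry Stage 4.
The importer prevails.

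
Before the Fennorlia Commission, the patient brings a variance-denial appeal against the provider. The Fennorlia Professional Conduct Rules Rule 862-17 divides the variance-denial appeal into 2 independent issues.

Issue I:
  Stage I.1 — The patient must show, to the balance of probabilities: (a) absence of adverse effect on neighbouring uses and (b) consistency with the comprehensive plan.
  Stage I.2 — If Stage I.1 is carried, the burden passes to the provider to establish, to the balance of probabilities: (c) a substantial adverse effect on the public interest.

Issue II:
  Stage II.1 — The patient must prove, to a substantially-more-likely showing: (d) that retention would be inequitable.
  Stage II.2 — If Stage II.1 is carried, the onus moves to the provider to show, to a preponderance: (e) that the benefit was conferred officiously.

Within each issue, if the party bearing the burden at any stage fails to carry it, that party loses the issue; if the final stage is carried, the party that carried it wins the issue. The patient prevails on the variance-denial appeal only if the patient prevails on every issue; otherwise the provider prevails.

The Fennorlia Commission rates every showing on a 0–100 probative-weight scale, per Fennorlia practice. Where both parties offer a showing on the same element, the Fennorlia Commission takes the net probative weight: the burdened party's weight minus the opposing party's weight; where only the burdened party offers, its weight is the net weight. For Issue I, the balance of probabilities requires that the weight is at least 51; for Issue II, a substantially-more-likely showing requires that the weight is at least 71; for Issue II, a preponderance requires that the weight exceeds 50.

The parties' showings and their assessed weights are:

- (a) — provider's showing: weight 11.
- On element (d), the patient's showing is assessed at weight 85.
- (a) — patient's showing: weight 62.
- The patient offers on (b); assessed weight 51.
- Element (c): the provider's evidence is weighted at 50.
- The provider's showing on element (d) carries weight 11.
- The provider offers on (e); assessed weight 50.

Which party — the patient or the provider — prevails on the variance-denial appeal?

patient

— Issue I —
At Stage I.1 the patient must meet the balance of probabilities (weight is at least 51): on (a) the weight is 62 less the opposing 11 gives net 51, ≥ 51, so (a) meets the standard; on (b) the weight is 51, ≥ 51, so (b) meets the standard.
  All elements met. The burden passes to the provider.
At Stage I.2 the provider must meet the balance of probabilities (weight is at least 51): on (c) the weight is 50, < 51, so (c) does not meet the standard.
  The provider does not carry Stage I.2.
The patient prevails on this issue.
— Issue II —
Stage II.1 — burden on patient; standard: a substantially-more-likely showing (weight is at least 71).
    (d): 85 − 11 = 74 ≥ 71 [met]
  The patient carries Stage II.1; the provider now bears the burden.
Stage II.2 — burden on provider; standard: a preponderance (weight exceeds 50).
    (e): 50 ≤ 50 [not met]
  The provider does not carry Stage II.2.
So the patient prevails on this issue.
Per-issue: Issue I → patient; Issue II → patient. The patient must prevail on every issue; overall, the patient prevails.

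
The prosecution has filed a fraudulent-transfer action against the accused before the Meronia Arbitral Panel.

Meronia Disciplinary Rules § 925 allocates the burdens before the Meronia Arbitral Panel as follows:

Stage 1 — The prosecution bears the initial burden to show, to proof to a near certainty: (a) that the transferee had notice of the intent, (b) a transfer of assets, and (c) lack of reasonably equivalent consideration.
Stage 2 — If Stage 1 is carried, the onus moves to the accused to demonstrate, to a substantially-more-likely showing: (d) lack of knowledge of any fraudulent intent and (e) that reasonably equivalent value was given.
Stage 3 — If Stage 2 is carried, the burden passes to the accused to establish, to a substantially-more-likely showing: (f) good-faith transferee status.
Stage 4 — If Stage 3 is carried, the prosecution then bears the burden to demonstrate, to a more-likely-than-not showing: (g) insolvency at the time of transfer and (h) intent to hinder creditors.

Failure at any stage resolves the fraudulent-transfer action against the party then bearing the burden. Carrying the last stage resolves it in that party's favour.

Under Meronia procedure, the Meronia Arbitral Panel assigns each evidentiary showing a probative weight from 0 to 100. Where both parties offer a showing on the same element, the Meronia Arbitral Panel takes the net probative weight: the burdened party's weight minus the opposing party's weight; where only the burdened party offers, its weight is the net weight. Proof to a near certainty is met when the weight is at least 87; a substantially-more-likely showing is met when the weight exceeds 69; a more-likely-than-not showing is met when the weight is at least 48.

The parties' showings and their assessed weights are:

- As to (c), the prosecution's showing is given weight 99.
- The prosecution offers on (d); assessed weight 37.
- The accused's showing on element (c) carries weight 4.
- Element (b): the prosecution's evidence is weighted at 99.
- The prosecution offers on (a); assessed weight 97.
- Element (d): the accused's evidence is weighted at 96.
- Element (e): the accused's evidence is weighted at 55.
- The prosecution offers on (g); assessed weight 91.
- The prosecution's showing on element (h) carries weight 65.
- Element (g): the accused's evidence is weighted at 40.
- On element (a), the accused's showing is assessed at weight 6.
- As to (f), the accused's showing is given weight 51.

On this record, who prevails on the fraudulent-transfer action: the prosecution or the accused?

prosecution

Stage 1 (prosecution, proof to a near certainty, weight is at least 87): (a) net 97−6=91 ≥ 87 — meets; (b) 99 ≥ 87 — meets; (c) net 99−4=95 ≥ 87 — meets.
  The prosecution carries Stage 1; the accused now bears the burden.
Stage 2 (accused, a substantially-more-likely showing, weight exceeds 69): (d) net 96−37=59 ≤ 69 — fails; (e) 55 ≤ 69 — fails.
  The accused does not carry Stage 2.
The analysis ends at Stage 2; the prosecution prevails.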